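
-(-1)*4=4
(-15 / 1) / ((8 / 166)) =-1245 / 4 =-311.25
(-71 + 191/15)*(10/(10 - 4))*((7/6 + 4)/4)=-13547/108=-125.44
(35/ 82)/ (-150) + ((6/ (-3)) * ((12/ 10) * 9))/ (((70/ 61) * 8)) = -101413/ 43050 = -2.36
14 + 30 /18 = 47 /3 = 15.67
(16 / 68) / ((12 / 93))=31 / 17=1.82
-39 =-39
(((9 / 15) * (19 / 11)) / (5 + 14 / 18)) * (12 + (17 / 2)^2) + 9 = 24.11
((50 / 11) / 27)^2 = 2500 / 88209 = 0.03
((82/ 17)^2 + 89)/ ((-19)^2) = 32445/ 104329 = 0.31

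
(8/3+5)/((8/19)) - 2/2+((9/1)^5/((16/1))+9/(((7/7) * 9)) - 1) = 3707.77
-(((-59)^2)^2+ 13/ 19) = -230229872/ 19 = -12117361.68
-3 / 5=-0.60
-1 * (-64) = 64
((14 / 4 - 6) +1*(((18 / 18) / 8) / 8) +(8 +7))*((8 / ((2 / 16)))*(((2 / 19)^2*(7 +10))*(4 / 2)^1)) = 108936 / 361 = 301.76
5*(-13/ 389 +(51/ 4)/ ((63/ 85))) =2805065/ 32676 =85.84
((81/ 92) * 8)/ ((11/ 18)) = 2916/ 253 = 11.53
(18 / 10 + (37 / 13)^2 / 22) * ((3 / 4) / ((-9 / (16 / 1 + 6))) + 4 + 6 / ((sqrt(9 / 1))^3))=1733201 / 334620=5.18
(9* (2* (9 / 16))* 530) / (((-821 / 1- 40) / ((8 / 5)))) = -2862 / 287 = -9.97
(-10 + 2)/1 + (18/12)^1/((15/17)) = -63/10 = -6.30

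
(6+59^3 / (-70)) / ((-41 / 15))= 14997 / 14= 1071.21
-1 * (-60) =60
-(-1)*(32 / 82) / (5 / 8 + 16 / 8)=128 / 861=0.15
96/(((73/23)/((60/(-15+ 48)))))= 44160/803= 54.99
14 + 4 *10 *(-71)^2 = 201654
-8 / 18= -4 / 9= -0.44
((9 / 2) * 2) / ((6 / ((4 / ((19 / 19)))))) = 6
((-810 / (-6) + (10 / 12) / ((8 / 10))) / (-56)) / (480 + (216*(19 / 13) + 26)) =-0.00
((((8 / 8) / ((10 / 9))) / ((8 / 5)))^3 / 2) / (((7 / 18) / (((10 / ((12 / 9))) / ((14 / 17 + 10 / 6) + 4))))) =5019165 / 18980864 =0.26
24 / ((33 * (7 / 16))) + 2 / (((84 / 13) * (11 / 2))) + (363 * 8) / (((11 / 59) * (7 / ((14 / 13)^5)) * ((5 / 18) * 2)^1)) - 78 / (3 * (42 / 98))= 820911021141 / 142947805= 5742.73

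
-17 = -17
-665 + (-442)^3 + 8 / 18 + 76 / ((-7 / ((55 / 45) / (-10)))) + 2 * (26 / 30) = -9066912697 / 105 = -86351549.50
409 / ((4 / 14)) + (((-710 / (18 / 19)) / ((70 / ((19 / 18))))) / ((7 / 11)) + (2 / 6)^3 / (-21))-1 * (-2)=22476277 / 15876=1415.74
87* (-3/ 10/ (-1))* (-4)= -104.40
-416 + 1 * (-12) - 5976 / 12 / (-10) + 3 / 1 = -1876 / 5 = -375.20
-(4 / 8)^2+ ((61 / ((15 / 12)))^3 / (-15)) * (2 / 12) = -29059193 / 22500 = -1291.52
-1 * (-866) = 866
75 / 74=1.01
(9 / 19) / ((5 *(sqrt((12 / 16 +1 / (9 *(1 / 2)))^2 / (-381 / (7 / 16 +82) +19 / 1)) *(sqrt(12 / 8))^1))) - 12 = -12 +108 *sqrt(150089010) / 4385675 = -11.70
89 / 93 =0.96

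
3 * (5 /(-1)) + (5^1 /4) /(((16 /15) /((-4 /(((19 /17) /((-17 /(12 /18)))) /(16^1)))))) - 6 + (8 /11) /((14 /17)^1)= 4948063 /2926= 1691.07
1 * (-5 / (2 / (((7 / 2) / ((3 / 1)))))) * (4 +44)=-140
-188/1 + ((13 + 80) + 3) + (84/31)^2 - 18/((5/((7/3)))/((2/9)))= -1247248/14415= -86.52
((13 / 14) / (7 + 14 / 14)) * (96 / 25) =78 / 175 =0.45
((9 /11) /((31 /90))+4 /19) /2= 8377 /6479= 1.29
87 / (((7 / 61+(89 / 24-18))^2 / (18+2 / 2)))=3542868288 / 430770025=8.22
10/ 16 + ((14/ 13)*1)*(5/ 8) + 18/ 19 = 4437/ 1976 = 2.25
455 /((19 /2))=910 /19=47.89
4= 4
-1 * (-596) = 596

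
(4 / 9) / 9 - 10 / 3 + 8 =4.72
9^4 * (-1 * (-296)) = 1942056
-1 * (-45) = 45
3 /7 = 0.43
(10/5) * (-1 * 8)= -16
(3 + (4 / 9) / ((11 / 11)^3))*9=31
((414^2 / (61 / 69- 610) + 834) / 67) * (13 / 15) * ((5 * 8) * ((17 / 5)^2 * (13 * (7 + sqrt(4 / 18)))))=232692169424 * sqrt(2) / 16245825 + 1628845185968 / 5415275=321043.22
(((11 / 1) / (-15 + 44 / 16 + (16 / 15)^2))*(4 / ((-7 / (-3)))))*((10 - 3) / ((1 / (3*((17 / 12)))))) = -50.48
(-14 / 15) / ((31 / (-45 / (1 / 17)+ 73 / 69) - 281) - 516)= 737968 / 630204045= 0.00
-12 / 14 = -6 / 7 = -0.86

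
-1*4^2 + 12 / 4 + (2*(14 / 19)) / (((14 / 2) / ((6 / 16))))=-491 / 38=-12.92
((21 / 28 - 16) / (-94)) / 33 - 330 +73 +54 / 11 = -284353 / 1128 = -252.09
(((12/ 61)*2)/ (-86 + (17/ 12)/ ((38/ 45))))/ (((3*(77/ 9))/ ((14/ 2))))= -10944/ 8600207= -0.00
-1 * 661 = -661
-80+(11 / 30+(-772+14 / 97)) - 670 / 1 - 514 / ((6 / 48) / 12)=-148018573 / 2910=-50865.49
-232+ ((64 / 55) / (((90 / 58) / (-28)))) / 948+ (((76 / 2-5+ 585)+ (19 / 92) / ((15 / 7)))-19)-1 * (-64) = 23262877601 / 53964900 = 431.07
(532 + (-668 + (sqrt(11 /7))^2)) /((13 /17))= -15997 /91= -175.79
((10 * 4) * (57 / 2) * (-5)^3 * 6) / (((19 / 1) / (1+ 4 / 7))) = -495000 / 7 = -70714.29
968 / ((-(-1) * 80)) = 12.10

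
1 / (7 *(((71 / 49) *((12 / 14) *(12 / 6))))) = 49 / 852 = 0.06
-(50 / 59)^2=-2500 / 3481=-0.72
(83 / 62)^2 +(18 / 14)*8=12.08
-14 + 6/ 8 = -53/ 4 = -13.25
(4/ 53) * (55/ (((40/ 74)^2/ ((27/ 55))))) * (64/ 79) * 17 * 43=432319248/ 104675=4130.11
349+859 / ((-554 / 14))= 90660 / 277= 327.29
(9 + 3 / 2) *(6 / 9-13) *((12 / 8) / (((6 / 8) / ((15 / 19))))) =-3885 / 19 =-204.47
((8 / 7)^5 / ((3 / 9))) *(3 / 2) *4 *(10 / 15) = 393216 / 16807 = 23.40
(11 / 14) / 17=11 / 238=0.05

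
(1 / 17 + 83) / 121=1412 / 2057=0.69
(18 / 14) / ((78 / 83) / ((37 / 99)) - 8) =-27639 / 117922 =-0.23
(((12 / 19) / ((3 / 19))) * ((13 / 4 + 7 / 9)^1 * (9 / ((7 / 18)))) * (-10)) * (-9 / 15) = 15660 / 7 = 2237.14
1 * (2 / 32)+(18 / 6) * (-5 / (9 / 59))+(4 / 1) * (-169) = -774.27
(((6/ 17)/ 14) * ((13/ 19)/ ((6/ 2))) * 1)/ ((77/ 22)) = 0.00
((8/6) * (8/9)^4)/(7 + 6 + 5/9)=8192/133407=0.06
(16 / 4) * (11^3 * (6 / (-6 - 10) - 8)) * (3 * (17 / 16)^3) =-1314379803 / 8192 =-160446.75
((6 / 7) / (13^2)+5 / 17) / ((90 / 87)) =174493 / 603330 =0.29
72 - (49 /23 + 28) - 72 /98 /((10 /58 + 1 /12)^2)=273494115 /8926967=30.64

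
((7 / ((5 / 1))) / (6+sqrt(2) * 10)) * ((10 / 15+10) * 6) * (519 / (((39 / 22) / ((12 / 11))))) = 1420.75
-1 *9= -9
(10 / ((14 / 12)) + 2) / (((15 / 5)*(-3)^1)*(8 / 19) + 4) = 703 / 14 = 50.21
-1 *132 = -132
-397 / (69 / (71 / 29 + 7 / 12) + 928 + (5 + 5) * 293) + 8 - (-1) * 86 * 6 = 2144943013 / 4094202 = 523.90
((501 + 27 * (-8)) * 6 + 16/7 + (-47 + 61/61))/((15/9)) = 34992/35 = 999.77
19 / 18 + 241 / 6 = 371 / 9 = 41.22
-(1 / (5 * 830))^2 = -1 / 17222500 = -0.00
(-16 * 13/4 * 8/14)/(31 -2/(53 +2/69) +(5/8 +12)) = -6088576/8931209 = -0.68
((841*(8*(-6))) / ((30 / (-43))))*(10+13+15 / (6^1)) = 7377252 / 5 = 1475450.40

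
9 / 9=1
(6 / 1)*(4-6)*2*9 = -216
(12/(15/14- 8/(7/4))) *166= -569.14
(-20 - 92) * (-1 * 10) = 1120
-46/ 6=-7.67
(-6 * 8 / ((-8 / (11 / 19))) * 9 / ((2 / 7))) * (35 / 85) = 14553 / 323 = 45.06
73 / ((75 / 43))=3139 / 75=41.85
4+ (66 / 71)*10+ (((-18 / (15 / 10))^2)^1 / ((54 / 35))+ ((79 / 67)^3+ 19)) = 8153134424 / 64062519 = 127.27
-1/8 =-0.12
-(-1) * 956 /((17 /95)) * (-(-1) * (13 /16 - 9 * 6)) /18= -19321955 /1224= -15785.91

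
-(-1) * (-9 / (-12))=3 / 4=0.75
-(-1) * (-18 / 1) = -18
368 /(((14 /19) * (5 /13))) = 45448 /35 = 1298.51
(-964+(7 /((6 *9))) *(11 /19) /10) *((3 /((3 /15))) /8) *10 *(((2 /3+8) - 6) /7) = -49452815 /7182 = -6885.66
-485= -485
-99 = -99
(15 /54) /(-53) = -5 /954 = -0.01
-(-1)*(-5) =-5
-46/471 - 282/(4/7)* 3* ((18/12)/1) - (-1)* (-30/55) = -46036151/20724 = -2221.39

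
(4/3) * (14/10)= 28/15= 1.87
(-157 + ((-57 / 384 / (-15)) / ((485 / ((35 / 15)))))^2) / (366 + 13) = -1225259550702311 / 2957792163840000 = -0.41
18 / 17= 1.06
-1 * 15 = -15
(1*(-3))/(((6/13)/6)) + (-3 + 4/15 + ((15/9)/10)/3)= -3751/90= -41.68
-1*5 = -5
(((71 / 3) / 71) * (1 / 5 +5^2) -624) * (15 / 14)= -4617 / 7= -659.57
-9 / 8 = -1.12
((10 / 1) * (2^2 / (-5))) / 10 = -4 / 5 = -0.80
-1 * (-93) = 93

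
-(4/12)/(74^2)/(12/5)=-5/197136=-0.00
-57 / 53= -1.08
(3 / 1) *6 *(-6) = -108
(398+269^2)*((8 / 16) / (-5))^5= -72759 / 100000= -0.73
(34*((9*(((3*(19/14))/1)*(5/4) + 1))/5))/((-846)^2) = 5797/11133360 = 0.00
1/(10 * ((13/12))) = 6/65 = 0.09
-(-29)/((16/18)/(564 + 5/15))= 147291/8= 18411.38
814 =814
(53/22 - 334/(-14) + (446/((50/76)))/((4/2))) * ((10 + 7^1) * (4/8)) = 23904057/7700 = 3104.42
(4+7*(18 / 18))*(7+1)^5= 360448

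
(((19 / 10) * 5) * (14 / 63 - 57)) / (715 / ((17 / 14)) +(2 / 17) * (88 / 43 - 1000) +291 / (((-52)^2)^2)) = -25946289346432 / 22676642604153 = -1.14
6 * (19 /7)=114 /7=16.29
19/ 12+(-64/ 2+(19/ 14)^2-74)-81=-53971/ 294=-183.57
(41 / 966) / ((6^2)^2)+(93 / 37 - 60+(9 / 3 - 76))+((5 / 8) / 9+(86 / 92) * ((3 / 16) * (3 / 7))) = -3018824597 / 23160816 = -130.34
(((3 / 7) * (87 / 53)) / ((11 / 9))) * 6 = 14094 / 4081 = 3.45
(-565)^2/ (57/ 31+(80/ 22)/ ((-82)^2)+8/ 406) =1485850166647/ 8652607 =171722.83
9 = 9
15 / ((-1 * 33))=-5 / 11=-0.45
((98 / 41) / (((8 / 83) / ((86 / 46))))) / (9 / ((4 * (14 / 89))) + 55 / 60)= 7345002 / 2411251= 3.05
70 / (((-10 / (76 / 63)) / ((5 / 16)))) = -95 / 36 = -2.64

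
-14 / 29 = -0.48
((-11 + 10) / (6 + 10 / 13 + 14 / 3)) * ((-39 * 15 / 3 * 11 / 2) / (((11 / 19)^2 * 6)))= 46.63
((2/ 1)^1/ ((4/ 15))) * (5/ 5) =15/ 2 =7.50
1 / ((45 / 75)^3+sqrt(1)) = 0.82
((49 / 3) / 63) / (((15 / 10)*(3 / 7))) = 98 / 243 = 0.40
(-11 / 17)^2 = 121 / 289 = 0.42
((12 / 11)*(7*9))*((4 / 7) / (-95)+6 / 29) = 418392 / 30305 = 13.81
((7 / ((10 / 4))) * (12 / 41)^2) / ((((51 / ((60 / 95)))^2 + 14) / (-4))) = -14336 / 97640885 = -0.00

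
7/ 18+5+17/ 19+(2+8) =5569/ 342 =16.28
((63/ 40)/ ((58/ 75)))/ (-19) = -945/ 8816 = -0.11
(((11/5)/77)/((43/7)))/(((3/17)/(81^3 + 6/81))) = 243931453/17415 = 14006.97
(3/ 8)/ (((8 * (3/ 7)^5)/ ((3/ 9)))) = 16807/ 15552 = 1.08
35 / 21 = 5 / 3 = 1.67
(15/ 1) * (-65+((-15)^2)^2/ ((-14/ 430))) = -163272450/ 7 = -23324635.71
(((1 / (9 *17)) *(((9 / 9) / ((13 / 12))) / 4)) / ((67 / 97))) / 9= 97 / 399789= 0.00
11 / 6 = 1.83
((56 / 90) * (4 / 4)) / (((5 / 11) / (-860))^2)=100230592 / 45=2227346.49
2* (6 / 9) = 4 / 3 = 1.33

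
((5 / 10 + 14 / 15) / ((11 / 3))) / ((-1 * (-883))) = 0.00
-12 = -12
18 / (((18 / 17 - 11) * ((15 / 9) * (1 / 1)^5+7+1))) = -918 / 4901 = -0.19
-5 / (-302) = 5 / 302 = 0.02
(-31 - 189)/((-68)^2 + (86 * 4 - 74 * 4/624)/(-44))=-755040/15842773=-0.05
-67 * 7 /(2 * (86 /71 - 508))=33299 /71964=0.46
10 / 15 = 2 / 3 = 0.67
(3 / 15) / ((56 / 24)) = 3 / 35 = 0.09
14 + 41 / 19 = 307 / 19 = 16.16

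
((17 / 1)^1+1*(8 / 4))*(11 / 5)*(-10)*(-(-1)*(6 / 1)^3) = -90288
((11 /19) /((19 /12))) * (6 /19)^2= 4752 /130321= 0.04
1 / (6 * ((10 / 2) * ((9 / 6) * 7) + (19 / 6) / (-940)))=940 / 296081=0.00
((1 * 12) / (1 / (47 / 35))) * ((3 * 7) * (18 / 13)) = 30456 / 65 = 468.55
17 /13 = 1.31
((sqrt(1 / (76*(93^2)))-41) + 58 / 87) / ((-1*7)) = 121 / 21-sqrt(19) / 24738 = 5.76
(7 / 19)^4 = 2401 / 130321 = 0.02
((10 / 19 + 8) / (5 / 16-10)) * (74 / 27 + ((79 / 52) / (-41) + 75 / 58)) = -32025912 / 9104173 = -3.52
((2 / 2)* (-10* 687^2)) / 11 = -4719690 / 11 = -429062.73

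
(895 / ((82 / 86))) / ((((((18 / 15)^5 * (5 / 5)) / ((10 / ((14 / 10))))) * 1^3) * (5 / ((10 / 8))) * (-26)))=-3006640625 / 116049024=-25.91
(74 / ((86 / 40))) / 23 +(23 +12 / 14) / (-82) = 1.21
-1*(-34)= 34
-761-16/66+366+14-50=-14231/33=-431.24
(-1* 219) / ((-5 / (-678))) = -148482 / 5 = -29696.40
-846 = -846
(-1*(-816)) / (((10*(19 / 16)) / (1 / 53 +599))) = 207250944 / 5035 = 41162.05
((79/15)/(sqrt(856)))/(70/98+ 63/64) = 8848 * sqrt(214)/1221405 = 0.11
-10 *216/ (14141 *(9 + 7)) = -0.01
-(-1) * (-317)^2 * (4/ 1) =401956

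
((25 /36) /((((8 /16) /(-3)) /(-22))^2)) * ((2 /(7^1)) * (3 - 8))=-121000 /7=-17285.71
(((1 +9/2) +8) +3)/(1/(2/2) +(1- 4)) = -33/4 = -8.25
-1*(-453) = 453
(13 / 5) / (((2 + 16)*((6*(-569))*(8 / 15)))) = -13 / 163872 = -0.00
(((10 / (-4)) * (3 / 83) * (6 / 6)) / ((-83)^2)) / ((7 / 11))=-165 / 8005018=-0.00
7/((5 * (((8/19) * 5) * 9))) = 133/1800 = 0.07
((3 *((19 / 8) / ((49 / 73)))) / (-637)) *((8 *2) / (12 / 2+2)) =-4161 / 124852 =-0.03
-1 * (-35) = 35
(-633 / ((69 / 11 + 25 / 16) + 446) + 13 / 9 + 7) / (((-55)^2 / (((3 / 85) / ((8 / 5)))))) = 140773 / 2738381250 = 0.00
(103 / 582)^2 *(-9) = -10609 / 37636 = -0.28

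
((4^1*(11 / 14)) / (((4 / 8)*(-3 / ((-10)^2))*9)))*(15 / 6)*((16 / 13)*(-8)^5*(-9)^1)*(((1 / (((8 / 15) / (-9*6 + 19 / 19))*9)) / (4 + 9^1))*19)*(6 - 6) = 0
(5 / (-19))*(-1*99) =495 / 19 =26.05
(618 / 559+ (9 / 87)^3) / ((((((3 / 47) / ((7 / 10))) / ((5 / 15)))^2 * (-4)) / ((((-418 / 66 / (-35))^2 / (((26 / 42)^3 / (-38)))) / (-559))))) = -0.03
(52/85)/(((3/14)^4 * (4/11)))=5493488/6885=797.89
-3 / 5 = -0.60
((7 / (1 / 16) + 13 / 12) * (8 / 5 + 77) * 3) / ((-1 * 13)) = -533301 / 260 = -2051.16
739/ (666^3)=739/ 295408296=0.00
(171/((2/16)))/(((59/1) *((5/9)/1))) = 12312/295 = 41.74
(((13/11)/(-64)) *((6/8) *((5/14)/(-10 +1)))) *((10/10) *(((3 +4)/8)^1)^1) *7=455/135168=0.00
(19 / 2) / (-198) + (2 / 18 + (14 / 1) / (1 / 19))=105361 / 396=266.06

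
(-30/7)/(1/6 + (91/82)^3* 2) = -4962312/3357977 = -1.48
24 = 24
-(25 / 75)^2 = -0.11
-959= -959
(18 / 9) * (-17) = -34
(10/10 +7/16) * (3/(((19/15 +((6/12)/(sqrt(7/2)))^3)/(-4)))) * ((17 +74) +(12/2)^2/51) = -21031206210/16836103 +169424325 * sqrt(14)/33672206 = -1230.35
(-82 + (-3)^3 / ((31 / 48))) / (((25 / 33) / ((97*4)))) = -63408.71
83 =83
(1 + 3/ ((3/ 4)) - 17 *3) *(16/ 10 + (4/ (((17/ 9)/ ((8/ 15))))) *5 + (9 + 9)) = -98716/ 85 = -1161.36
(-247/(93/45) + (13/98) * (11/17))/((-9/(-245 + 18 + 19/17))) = -3947582080/1316973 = -2997.47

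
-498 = -498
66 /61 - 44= -2618 /61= -42.92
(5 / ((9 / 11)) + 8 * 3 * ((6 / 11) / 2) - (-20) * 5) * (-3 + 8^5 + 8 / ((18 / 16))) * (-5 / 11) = -1678178.86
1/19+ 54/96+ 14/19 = 411/304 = 1.35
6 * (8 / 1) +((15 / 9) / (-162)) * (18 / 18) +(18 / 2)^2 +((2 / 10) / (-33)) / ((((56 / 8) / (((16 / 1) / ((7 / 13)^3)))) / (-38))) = 132.36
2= 2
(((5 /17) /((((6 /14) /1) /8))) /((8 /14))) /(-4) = -245 /102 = -2.40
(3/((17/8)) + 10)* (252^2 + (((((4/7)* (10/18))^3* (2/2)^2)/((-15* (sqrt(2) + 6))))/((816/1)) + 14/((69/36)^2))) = 9700* sqrt(2)/11056328199 + 1412945111524960792/1949599205757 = 724736.20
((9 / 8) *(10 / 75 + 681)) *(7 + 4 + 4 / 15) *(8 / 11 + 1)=32806787 / 2200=14912.18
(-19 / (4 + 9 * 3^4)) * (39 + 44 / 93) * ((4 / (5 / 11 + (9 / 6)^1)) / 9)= -6137912 / 26381403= -0.23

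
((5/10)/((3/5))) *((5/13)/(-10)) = -0.03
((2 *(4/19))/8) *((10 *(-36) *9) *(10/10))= -3240/19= -170.53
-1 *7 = -7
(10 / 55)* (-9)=-18 / 11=-1.64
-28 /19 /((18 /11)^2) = -847 /1539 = -0.55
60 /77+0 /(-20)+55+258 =24161 /77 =313.78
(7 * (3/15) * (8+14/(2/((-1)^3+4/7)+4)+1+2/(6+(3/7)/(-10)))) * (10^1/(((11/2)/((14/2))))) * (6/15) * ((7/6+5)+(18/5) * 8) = -1000057856/344025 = -2906.93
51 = 51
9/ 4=2.25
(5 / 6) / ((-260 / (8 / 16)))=-1 / 624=-0.00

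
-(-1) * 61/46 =61/46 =1.33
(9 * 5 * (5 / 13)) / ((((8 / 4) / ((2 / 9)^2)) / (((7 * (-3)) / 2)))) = -175 / 39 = -4.49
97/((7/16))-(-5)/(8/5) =12591/56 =224.84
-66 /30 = -11 /5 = -2.20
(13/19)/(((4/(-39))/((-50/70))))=2535/532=4.77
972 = 972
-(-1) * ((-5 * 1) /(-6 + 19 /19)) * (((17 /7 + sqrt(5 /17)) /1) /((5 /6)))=6 * sqrt(85) /85 + 102 /35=3.57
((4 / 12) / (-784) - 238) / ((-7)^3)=559777 / 806736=0.69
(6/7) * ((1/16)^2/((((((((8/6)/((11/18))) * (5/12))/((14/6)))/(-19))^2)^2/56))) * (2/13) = 4581179456161/28080000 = 163147.42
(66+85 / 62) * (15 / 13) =62655 / 806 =77.74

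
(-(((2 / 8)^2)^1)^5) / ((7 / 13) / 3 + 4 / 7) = -273 / 214958080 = -0.00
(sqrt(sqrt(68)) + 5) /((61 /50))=50 * 17^(1 /4) * sqrt(2) /61 + 250 /61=6.45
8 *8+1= 65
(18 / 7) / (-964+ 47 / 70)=-180 / 67433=-0.00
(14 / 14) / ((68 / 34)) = 1 / 2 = 0.50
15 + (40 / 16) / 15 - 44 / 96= 353 / 24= 14.71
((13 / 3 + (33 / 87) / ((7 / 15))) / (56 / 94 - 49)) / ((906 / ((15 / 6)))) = -73649 / 251048070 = -0.00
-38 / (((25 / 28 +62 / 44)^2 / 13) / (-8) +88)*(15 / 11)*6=-3.54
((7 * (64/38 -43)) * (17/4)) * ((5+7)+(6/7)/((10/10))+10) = -533800/19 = -28094.74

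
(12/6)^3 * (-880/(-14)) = 3520/7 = 502.86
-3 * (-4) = 12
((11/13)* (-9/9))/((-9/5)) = 55/117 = 0.47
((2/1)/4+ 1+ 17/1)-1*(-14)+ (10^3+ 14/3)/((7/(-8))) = -46859/42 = -1115.69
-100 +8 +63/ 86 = -7849/ 86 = -91.27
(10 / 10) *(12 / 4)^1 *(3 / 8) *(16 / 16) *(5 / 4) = 45 / 32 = 1.41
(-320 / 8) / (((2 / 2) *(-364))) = 0.11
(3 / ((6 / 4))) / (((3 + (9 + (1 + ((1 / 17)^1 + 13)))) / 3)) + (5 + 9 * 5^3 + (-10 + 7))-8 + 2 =496705 / 443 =1121.23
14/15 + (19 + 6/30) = 302/15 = 20.13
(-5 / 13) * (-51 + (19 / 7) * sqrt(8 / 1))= 255 / 13 - 190 * sqrt(2) / 91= 16.66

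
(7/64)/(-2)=-7/128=-0.05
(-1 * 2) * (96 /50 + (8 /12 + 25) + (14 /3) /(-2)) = -50.51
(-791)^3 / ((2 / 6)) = -1484741013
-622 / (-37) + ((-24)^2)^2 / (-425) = -12011362 / 15725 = -763.84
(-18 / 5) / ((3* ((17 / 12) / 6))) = -432 / 85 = -5.08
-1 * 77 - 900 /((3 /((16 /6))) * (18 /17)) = -7493 /9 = -832.56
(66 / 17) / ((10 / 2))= 66 / 85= 0.78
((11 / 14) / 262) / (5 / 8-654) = -22 / 4793159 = -0.00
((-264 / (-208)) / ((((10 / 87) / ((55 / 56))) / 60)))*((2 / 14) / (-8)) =-473715 / 40768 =-11.62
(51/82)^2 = 2601/6724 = 0.39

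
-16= -16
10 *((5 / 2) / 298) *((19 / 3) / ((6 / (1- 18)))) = -8075 / 5364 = -1.51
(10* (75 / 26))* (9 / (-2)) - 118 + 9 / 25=-247.45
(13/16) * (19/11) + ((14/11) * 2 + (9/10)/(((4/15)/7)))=4853/176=27.57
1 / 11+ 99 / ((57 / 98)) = 35593 / 209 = 170.30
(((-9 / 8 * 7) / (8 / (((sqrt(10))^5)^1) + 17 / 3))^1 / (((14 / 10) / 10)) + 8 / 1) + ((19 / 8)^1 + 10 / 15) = 50625 * sqrt(10) / 3612428 + 24167105 / 21674568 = 1.16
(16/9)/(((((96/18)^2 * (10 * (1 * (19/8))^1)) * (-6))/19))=-1/120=-0.01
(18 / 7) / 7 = 18 / 49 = 0.37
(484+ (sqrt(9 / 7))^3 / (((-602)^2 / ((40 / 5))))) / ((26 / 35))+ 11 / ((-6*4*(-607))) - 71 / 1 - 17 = 135*sqrt(7) / 8244691+ 106725311 / 189384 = 563.54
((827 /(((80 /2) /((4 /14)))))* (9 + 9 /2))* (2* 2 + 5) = 200961 /280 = 717.72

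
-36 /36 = -1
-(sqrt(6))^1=-sqrt(6)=-2.45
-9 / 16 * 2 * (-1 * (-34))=-153 / 4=-38.25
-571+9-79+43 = -598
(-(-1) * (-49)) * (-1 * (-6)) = -294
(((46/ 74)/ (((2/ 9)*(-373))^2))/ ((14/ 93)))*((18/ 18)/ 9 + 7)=154008/ 36034411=0.00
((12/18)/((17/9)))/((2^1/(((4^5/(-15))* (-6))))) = 6144/85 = 72.28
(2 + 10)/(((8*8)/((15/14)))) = 45/224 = 0.20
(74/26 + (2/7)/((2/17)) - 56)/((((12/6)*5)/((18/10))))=-20772/2275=-9.13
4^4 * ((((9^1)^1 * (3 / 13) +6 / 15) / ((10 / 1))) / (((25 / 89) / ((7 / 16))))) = 802424 / 8125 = 98.76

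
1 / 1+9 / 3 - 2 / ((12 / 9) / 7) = -13 / 2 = -6.50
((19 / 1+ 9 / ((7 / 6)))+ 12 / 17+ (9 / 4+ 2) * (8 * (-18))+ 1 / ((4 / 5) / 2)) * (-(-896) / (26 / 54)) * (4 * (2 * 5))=-9575539200 / 221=-43328231.67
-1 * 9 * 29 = -261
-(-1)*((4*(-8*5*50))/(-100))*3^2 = 720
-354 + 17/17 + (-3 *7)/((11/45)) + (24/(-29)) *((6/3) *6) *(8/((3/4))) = -173804/319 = -544.84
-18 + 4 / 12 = -53 / 3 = -17.67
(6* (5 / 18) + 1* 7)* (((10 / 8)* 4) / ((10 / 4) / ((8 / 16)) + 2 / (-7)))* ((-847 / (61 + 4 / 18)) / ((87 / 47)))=-3293290 / 47937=-68.70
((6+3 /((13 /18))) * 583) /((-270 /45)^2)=6413 /39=164.44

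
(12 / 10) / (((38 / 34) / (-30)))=-612 / 19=-32.21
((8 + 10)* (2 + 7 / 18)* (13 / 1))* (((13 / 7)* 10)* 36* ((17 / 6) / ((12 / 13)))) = 8030035 / 7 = 1147147.86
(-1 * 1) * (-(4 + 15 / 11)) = 5.36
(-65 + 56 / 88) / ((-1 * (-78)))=-0.83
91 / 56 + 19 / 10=141 / 40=3.52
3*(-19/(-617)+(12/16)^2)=17571/9872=1.78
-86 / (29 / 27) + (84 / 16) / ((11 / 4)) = -24933 / 319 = -78.16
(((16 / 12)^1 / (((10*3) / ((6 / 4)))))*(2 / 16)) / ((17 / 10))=0.00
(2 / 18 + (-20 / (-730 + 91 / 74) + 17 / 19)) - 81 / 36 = -44881259 / 36887436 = -1.22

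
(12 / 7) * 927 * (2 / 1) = 22248 / 7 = 3178.29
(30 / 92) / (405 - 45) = 1 / 1104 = 0.00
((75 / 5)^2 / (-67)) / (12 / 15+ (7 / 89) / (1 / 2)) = -33375 / 9514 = -3.51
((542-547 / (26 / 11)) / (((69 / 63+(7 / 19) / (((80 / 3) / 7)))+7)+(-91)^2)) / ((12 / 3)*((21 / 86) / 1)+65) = 0.00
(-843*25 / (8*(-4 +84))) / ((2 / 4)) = -65.86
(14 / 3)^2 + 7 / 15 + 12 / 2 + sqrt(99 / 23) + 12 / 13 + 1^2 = 32.24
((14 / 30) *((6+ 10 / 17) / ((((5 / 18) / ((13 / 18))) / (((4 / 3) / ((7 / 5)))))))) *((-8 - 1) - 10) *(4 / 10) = -221312 / 3825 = -57.86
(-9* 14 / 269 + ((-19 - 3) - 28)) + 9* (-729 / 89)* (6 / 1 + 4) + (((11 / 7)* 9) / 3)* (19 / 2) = -248991949 / 335174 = -742.87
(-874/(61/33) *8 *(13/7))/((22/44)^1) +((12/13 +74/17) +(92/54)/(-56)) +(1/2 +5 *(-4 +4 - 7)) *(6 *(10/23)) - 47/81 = -432171233281/30574908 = -14134.83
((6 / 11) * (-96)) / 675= -64 / 825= -0.08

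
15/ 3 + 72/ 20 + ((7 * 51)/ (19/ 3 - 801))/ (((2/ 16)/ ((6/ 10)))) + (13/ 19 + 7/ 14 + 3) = 150437/ 14155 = 10.63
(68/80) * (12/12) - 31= -603/20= -30.15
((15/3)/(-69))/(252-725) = 0.00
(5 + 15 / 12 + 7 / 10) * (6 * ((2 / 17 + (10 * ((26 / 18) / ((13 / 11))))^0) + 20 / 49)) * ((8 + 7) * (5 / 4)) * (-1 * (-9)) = 71550945 / 6664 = 10736.94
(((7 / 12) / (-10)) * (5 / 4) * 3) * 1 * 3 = -21 / 32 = -0.66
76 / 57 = 1.33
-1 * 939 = -939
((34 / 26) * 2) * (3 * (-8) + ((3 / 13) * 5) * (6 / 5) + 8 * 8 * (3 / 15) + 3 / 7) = -145214 / 5915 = -24.55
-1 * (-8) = 8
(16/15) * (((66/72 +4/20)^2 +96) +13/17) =5998313/57375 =104.55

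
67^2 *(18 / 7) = 80802 / 7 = 11543.14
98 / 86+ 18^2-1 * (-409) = 734.14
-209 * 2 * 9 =-3762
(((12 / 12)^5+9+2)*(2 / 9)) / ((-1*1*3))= -8 / 9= -0.89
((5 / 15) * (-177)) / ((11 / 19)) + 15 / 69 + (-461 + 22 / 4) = -281939 / 506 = -557.19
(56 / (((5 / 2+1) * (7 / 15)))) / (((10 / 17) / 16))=6528 / 7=932.57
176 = 176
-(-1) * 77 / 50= 77 / 50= 1.54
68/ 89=0.76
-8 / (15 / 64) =-512 / 15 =-34.13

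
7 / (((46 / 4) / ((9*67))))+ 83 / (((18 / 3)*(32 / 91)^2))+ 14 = 69654445 / 141312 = 492.91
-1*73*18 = -1314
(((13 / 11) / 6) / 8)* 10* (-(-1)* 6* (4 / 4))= 65 / 44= 1.48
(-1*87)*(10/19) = -870/19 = -45.79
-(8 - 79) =71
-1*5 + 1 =-4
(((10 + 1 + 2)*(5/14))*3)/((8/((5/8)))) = 975/896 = 1.09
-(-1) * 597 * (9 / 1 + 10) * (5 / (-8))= -56715 / 8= -7089.38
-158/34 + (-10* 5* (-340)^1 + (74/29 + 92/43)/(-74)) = 13330476294/784363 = 16995.29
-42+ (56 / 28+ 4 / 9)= -356 / 9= -39.56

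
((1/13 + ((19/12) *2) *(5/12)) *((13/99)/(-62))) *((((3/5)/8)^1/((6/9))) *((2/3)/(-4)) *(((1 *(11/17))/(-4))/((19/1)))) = -1307/2768394240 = -0.00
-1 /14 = -0.07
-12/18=-2/3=-0.67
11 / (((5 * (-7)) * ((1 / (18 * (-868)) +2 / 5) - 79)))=24552 / 6140237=0.00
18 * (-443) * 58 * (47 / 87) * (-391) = 97692132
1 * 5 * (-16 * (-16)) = 1280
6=6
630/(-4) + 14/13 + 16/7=-28053/182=-154.14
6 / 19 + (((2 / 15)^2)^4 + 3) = 161462114239 / 48694921875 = 3.32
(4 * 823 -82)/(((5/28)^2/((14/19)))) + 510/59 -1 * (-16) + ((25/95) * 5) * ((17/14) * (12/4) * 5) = 5824299437/78470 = 74223.26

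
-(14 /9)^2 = -196 /81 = -2.42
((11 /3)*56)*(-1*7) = -4312 /3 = -1437.33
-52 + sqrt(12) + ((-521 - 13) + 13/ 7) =-4089/ 7 + 2*sqrt(3) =-580.68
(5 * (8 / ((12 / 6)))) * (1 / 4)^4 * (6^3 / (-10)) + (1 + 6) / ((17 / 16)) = 1333 / 272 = 4.90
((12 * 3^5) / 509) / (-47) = -2916 / 23923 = -0.12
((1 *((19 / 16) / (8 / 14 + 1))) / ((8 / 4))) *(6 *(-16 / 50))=-0.73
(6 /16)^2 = 9 /64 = 0.14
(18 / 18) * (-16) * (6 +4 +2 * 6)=-352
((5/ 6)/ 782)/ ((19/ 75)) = 125/ 29716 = 0.00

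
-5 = -5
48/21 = 16/7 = 2.29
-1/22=-0.05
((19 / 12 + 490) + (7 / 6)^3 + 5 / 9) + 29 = 112909 / 216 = 522.73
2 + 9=11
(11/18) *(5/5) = 11/18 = 0.61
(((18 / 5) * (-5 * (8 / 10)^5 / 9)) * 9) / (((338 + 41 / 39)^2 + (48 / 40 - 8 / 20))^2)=-0.00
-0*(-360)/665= 0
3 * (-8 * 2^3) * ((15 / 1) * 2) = -5760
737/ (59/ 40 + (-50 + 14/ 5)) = -29480/ 1829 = -16.12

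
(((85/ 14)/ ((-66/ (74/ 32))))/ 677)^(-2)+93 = 100176356743149/ 9891025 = 10128005.62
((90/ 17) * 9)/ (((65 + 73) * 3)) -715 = -279520/ 391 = -714.88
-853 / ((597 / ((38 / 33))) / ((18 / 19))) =-3412 / 2189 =-1.56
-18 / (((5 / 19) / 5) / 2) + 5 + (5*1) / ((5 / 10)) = -669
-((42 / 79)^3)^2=-5489031744 / 243087455521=-0.02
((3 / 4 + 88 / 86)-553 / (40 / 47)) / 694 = -1114563 / 1193680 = -0.93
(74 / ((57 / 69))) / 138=37 / 57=0.65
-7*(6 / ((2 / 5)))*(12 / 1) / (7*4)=-45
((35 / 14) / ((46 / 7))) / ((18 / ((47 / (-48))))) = -1645 / 79488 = -0.02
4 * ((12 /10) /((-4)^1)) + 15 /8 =27 /40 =0.68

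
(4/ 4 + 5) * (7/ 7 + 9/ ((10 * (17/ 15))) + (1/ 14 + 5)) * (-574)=-401964/ 17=-23644.94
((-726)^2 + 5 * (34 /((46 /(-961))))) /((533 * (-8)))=-12041063 /98072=-122.78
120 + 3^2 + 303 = 432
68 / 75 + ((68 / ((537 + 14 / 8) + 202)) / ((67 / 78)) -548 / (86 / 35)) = -142137332246 / 640230225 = -222.01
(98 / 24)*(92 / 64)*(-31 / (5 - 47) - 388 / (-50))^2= 1831258367 / 4320000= 423.90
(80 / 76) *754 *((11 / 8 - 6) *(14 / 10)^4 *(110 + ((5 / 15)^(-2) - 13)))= -3550104194 / 2375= -1494780.71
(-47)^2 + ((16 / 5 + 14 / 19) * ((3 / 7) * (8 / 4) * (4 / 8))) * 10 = 296041 / 133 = 2225.87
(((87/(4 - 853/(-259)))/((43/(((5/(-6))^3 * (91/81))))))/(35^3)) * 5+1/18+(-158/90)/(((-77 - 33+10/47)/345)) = 11548559324/2072506905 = 5.57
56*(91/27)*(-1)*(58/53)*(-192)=18916352/477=39656.92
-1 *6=-6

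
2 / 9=0.22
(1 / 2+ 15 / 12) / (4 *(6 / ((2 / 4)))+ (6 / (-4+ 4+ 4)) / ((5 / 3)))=35 / 978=0.04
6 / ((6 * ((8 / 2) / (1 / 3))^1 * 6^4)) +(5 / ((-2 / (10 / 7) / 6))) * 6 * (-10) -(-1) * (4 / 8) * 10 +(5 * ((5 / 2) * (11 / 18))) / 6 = 140650927 / 108864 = 1291.99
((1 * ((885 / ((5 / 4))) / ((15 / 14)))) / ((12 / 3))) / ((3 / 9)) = 495.60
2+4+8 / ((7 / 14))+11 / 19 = 429 / 19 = 22.58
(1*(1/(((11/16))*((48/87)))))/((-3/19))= -551/33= -16.70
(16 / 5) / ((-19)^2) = 16 / 1805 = 0.01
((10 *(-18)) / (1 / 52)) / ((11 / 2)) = -18720 / 11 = -1701.82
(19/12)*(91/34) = 1729/408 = 4.24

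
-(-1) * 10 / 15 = 2 / 3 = 0.67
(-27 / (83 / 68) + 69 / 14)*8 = -137.54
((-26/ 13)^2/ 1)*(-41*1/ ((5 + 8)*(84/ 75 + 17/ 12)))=-49200/ 9893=-4.97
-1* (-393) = 393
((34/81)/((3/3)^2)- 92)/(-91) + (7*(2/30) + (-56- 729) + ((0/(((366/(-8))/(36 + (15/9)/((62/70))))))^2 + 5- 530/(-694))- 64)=-10765045282/12788685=-841.76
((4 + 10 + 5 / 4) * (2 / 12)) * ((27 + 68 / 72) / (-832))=-30683 / 359424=-0.09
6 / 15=2 / 5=0.40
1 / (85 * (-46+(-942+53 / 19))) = -19 / 1591115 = -0.00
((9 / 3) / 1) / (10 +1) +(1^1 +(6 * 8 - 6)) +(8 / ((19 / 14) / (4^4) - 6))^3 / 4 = 4655952364912268 / 109093470850375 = 42.68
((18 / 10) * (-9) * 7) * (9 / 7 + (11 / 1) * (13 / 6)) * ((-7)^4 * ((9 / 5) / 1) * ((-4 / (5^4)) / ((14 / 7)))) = 123106473 / 3125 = 39394.07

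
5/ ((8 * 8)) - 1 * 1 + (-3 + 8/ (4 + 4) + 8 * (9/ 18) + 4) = 325/ 64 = 5.08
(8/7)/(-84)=-2/147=-0.01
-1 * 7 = -7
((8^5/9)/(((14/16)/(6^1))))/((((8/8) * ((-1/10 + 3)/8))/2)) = 83886080/609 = 137743.97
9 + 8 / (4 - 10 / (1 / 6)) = 62 / 7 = 8.86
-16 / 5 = -3.20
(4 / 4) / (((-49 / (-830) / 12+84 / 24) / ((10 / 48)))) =2075 / 34909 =0.06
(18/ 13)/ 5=18/ 65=0.28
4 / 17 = 0.24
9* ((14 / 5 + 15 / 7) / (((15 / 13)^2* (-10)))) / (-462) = 29237 / 4042500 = 0.01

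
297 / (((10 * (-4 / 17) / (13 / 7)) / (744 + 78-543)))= -65402.58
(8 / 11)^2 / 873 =64 / 105633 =0.00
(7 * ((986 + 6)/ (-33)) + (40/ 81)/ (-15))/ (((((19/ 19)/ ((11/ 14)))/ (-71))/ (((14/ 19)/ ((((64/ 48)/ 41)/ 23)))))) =495586106/ 81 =6118346.99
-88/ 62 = -44/ 31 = -1.42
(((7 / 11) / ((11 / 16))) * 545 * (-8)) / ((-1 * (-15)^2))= 97664 / 5445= 17.94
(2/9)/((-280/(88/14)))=-11/2205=-0.00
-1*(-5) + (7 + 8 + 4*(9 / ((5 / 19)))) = 784 / 5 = 156.80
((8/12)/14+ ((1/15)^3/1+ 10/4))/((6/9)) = 120389/31500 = 3.82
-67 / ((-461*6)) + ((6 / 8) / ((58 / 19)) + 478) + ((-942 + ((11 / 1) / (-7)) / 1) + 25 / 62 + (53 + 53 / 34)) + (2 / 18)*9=-484509659477 / 1183637784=-409.34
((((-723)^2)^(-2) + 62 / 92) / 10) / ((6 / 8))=0.09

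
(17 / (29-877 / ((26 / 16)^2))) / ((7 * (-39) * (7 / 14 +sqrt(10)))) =-34 / 3227301 +68 * sqrt(10) / 3227301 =0.00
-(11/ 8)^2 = -121/ 64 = -1.89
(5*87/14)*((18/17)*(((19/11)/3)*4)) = 99180/1309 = 75.77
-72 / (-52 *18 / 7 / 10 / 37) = 2590 / 13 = 199.23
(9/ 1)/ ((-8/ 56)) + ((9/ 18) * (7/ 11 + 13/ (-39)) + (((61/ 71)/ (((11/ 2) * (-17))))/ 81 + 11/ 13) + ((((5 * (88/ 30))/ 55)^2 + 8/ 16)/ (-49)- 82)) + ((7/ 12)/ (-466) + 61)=-2650139495997041/ 31923486995400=-83.02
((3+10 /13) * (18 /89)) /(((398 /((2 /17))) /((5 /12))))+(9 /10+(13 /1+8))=428599182 /19570655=21.90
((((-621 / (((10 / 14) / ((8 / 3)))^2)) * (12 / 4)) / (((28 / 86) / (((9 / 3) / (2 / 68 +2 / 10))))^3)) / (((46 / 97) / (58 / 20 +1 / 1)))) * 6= -83018353868.79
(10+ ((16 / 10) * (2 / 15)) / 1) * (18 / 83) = 2.21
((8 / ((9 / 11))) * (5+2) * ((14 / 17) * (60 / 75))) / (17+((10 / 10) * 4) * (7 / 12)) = 17248 / 7395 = 2.33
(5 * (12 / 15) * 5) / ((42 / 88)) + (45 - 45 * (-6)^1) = 7495 / 21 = 356.90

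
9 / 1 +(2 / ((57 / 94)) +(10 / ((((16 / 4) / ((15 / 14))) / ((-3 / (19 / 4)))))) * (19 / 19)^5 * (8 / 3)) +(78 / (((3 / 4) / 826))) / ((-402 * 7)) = -607919 / 26733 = -22.74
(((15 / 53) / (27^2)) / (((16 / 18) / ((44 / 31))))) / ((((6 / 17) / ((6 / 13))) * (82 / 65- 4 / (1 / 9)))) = -4675 / 200334276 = -0.00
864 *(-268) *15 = -3473280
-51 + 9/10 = -501/10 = -50.10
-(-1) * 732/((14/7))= 366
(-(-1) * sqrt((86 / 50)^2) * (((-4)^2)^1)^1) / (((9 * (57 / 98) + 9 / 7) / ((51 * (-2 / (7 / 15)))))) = -327488 / 355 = -922.50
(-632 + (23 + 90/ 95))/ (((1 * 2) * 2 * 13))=-11553/ 988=-11.69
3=3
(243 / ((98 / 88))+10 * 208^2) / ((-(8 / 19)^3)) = -36369936667 / 6272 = -5798778.17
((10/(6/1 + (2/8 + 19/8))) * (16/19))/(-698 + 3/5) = -6400/4571457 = -0.00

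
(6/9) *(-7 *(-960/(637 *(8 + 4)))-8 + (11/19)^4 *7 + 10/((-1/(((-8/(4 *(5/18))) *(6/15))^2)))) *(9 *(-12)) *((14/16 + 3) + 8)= 1191118599207/15604225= 76333.08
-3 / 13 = -0.23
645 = 645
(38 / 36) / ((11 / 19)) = 361 / 198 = 1.82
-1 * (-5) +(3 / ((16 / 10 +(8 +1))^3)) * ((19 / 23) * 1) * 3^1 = 17142230 / 3424171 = 5.01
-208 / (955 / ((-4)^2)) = -3328 / 955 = -3.48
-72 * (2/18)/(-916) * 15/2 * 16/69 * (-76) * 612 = -3720960/5267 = -706.47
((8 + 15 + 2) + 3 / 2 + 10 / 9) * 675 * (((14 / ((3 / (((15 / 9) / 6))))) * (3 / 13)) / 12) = 434875 / 936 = 464.61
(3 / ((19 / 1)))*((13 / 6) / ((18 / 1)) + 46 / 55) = 5683 / 37620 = 0.15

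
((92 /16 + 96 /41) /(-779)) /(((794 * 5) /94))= -62369 /253595660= -0.00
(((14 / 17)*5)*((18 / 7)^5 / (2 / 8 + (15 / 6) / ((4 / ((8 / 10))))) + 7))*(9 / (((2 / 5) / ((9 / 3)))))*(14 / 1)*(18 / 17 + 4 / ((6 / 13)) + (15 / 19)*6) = 339391295100 / 38437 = 8829807.09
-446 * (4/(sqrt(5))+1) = -1784 * sqrt(5)/5 - 446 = -1243.83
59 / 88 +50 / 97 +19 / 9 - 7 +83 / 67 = -12683567 / 5147208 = -2.46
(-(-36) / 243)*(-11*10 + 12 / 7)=-3032 / 189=-16.04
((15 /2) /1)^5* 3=2278125 /32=71191.41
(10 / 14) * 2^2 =20 / 7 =2.86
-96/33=-32/11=-2.91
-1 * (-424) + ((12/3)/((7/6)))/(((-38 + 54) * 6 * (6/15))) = 23749/56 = 424.09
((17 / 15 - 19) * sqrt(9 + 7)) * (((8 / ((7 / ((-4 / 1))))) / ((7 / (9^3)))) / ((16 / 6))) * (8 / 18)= 1389312 / 245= 5670.66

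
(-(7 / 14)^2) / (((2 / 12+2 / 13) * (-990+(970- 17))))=39 / 1850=0.02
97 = 97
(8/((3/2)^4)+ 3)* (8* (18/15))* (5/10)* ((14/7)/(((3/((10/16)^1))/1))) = 742/81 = 9.16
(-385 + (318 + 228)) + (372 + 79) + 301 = 913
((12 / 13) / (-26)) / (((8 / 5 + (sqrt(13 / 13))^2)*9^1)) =-10 / 6591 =-0.00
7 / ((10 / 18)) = 63 / 5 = 12.60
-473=-473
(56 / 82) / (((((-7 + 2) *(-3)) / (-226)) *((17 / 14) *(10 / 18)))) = -265776 / 17425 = -15.25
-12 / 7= -1.71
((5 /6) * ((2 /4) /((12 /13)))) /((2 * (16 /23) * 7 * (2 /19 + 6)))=28405 /3741696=0.01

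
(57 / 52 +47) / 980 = 2501 / 50960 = 0.05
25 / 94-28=-2607 / 94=-27.73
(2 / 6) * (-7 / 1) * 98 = -686 / 3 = -228.67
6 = 6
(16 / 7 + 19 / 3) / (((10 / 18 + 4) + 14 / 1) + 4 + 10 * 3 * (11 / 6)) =543 / 4886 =0.11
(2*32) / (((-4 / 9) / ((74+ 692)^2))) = -84492864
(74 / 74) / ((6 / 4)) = 2 / 3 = 0.67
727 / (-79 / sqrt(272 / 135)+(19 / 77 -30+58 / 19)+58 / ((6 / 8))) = -168053212404 * sqrt(255) / 35409440593 -2441398244208 / 35409440593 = -144.74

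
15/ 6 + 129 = 263/ 2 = 131.50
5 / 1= 5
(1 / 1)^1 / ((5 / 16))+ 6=46 / 5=9.20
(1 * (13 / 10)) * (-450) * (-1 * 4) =2340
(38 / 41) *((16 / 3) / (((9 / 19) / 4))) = 46208 / 1107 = 41.74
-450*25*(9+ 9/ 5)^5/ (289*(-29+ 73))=-129993.24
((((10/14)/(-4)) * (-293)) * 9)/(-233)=-2.02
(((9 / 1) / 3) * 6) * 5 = 90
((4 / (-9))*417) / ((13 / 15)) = -2780 / 13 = -213.85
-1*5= -5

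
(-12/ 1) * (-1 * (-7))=-84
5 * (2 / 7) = 10 / 7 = 1.43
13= 13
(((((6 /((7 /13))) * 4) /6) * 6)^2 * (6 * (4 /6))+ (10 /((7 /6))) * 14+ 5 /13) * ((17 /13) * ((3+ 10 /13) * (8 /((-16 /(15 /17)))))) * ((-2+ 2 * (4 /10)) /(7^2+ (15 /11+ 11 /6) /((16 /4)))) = 12209249448 /28883959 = 422.70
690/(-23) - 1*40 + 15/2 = -125/2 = -62.50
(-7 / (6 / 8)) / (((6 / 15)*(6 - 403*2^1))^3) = 7 / 24576000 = 0.00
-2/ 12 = -1/ 6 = -0.17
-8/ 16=-1/ 2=-0.50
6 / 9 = 2 / 3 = 0.67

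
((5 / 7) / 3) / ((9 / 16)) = 80 / 189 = 0.42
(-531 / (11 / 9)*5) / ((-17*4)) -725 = -518405 / 748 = -693.05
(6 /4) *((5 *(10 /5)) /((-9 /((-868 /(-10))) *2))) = -217 /3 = -72.33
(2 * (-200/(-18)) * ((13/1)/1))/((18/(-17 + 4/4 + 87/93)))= -607100/2511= -241.78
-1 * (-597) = 597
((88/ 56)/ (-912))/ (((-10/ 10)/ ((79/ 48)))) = 869/ 306432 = 0.00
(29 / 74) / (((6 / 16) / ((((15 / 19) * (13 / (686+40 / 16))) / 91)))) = 1160 / 6776217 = 0.00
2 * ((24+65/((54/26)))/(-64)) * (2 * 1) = -1493/432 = -3.46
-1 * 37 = -37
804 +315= 1119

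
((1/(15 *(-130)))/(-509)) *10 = 1/99255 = 0.00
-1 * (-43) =43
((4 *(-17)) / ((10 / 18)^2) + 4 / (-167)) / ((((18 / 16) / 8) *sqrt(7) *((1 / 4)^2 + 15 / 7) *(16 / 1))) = -58875904 *sqrt(7) / 9281025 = -16.78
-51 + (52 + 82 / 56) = 69 / 28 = 2.46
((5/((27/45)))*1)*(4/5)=20/3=6.67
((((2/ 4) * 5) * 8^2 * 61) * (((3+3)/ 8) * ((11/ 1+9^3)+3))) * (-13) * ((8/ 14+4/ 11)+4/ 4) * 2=-21069756240/ 77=-273633197.92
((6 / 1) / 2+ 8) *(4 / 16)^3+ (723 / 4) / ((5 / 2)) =23191 / 320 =72.47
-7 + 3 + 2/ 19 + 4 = 2/ 19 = 0.11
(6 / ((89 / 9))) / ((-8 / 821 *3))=-7389 / 356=-20.76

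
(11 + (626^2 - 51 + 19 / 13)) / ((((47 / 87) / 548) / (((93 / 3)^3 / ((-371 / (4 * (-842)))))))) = 24367236701163413856 / 226681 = 107495717334771.83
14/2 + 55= 62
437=437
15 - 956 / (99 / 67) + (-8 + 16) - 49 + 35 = -63161 / 99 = -637.99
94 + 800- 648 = 246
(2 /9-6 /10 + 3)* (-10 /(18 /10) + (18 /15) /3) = -27376 /2025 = -13.52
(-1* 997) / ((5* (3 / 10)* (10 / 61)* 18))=-60817 / 270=-225.25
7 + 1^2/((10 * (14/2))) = 491/70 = 7.01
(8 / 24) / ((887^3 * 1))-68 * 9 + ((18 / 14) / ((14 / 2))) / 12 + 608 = -1635095593133 / 410344092564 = -3.98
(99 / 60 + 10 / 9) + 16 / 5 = 1073 / 180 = 5.96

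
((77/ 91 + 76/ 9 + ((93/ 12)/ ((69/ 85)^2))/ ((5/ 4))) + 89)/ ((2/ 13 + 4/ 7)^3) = 11709044165/ 41477832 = 282.30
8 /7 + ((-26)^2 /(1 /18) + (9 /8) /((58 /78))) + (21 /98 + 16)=19791477 /1624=12186.87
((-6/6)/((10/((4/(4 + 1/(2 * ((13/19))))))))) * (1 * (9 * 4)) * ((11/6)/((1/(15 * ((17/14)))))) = -29172/287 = -101.64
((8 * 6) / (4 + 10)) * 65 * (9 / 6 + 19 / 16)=8385 / 14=598.93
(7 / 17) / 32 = 7 / 544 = 0.01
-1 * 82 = -82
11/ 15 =0.73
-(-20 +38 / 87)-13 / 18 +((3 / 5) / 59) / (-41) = 118952759 / 6313590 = 18.84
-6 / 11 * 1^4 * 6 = -36 / 11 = -3.27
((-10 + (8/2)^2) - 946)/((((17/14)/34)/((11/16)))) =-18095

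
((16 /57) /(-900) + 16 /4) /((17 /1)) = 51296 /218025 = 0.24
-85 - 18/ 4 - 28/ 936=-10475/ 117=-89.53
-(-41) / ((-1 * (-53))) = 41 / 53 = 0.77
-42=-42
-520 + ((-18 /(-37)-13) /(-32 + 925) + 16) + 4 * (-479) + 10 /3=-2416.68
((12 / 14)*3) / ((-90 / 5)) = -1 / 7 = -0.14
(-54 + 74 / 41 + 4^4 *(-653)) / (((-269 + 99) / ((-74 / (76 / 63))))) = -3995350317 / 66215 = -60339.05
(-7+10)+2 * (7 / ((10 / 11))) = 92 / 5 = 18.40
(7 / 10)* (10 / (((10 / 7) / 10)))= 49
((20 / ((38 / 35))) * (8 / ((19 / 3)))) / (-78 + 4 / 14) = -3675 / 12274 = -0.30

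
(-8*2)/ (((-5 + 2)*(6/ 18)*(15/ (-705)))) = -752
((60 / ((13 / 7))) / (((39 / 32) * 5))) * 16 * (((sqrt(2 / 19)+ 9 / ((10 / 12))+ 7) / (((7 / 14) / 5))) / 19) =143360 * sqrt(38) / 61009+ 2551808 / 3211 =809.19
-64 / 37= -1.73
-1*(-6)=6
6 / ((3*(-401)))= -2 / 401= -0.00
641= 641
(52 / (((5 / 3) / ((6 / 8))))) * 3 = 70.20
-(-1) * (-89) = -89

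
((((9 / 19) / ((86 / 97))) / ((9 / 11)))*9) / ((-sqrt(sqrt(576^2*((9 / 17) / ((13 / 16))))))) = -1067*221^(1 / 4)*sqrt(3) / 26144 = -0.27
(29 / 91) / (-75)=-29 / 6825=-0.00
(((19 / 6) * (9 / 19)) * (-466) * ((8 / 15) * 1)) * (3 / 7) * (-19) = 106248 / 35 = 3035.66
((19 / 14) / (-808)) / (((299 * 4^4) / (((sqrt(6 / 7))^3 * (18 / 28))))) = -513 * sqrt(42) / 296991944704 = -0.00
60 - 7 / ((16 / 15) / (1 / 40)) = 7659 / 128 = 59.84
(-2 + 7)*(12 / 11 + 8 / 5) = 148 / 11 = 13.45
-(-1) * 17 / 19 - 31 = -572 / 19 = -30.11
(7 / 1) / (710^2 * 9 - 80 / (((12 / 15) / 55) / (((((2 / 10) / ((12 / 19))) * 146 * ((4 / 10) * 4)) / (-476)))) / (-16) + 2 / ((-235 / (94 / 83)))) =4148340 / 2688626014013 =0.00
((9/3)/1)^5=243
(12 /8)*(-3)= -9 /2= -4.50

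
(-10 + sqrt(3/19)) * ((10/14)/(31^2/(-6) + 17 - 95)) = 300/10003 - 30 * sqrt(57)/190057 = 0.03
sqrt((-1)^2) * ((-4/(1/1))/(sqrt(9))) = -4/3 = -1.33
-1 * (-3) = 3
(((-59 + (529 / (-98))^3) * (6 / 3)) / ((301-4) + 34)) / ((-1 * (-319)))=-203566217 / 49689761044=-0.00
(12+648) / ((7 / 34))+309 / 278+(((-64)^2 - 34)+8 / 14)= 14146247 / 1946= 7269.40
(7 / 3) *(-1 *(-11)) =77 / 3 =25.67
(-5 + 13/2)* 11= 33/2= 16.50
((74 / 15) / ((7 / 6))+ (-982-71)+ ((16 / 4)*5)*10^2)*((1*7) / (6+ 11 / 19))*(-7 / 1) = -4427969 / 625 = -7084.75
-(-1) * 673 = 673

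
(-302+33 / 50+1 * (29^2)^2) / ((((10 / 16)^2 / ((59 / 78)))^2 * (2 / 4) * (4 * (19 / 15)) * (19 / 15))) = 31500751314688 / 38130625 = 826127.33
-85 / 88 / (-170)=1 / 176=0.01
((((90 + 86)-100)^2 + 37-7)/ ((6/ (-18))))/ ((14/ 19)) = -23638.71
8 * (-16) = -128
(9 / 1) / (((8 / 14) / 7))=441 / 4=110.25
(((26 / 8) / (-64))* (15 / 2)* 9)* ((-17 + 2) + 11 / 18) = 50505 / 1024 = 49.32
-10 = -10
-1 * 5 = -5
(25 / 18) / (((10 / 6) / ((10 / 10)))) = 5 / 6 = 0.83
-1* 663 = -663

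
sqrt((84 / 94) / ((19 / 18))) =6 * sqrt(18753) / 893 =0.92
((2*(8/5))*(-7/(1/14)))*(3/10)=-2352/25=-94.08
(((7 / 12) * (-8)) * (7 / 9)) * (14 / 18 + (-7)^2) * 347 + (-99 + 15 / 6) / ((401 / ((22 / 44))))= -24436486451 / 389772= -62694.31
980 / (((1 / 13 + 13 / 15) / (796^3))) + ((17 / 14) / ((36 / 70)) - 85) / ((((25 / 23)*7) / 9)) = 48191438995807 / 92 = 523819989084.86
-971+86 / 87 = -84391 / 87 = -970.01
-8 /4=-2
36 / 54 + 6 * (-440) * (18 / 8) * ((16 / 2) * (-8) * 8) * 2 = 18247682 / 3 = 6082560.67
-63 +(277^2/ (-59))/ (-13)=28408/ 767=37.04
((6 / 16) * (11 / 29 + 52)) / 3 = 1519 / 232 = 6.55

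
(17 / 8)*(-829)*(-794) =5594921 / 4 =1398730.25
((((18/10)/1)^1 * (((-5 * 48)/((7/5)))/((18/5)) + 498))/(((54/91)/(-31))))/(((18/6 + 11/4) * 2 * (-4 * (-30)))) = -1905787/62100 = -30.69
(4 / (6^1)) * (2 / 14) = 2 / 21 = 0.10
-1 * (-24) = 24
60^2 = 3600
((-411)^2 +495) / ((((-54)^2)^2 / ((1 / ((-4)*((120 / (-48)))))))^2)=2353 / 100419390748800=0.00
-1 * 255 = -255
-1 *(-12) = 12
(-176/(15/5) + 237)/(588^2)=535/1037232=0.00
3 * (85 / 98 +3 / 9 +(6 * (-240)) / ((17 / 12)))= -5074319 / 1666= -3045.81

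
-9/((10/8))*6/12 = -18/5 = -3.60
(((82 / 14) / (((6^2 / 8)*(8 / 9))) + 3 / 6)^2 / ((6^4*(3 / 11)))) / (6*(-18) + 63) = -6655 / 27433728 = -0.00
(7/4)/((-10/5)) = -7/8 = -0.88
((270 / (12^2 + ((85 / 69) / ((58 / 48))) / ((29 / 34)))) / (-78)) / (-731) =870435 / 26689289536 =0.00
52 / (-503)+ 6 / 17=2134 / 8551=0.25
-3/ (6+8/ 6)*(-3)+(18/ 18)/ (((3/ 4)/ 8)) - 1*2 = 653/ 66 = 9.89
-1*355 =-355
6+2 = 8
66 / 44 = 3 / 2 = 1.50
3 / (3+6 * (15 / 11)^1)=11 / 41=0.27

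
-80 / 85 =-16 / 17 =-0.94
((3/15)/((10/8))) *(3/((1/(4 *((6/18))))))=16/25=0.64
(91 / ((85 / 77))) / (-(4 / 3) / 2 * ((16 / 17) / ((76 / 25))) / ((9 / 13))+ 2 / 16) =-28756728 / 60395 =-476.14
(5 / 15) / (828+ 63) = 1 / 2673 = 0.00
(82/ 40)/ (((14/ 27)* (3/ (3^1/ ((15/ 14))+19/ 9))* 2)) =9061/ 2800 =3.24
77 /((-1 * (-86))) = 0.90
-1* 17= -17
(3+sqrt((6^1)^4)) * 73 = 2847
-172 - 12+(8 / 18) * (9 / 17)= -3124 / 17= -183.76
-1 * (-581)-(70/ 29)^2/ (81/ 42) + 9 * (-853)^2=148709482234/ 22707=6549058.98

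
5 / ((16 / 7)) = 2.19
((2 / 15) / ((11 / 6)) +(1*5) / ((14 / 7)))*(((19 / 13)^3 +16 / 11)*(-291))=-9108324153 / 2658370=-3426.28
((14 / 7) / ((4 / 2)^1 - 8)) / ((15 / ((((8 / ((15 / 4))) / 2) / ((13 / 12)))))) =-64 / 2925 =-0.02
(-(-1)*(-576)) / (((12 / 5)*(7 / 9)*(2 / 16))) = -17280 / 7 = -2468.57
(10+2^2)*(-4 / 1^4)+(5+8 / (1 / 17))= 85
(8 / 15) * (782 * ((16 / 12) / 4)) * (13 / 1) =81328 / 45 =1807.29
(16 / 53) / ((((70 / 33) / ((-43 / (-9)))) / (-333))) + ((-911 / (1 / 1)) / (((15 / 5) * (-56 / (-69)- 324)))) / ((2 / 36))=-866691453 / 4136650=-209.52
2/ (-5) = -2/ 5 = -0.40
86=86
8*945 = 7560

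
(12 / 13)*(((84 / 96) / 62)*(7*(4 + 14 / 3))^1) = 49 / 62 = 0.79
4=4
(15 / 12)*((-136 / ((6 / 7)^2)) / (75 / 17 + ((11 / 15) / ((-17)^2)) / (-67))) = -57604925 / 1098312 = -52.45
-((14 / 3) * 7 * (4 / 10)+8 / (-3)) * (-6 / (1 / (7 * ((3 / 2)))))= 3276 / 5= 655.20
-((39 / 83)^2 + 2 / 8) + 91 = 2494623 / 27556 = 90.53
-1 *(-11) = 11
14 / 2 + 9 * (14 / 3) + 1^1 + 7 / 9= 457 / 9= 50.78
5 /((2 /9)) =45 /2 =22.50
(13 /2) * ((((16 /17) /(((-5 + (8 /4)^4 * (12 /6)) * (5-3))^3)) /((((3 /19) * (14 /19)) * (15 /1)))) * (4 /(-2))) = -4693 /105402465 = -0.00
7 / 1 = 7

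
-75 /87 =-0.86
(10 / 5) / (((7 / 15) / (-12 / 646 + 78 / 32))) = 187515 / 18088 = 10.37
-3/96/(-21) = 1/672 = 0.00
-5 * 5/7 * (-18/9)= 50/7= 7.14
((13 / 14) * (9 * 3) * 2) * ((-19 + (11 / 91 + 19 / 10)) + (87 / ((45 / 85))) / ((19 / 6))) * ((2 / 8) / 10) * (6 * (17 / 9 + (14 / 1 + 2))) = 124964037 / 26600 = 4697.90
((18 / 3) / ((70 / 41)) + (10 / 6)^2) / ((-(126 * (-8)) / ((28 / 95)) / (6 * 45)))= 991 / 1995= 0.50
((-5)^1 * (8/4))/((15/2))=-1.33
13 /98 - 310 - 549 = -84169 /98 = -858.87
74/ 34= 37/ 17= 2.18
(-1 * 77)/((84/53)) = -583/12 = -48.58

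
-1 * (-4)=4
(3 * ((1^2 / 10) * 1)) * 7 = 21 / 10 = 2.10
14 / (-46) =-0.30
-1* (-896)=896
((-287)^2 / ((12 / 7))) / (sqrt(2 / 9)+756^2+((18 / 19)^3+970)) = 23294606886106751013 / 277559109789096772004- 27125855204623*sqrt(2) / 555118219578193544008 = 0.08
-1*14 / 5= -14 / 5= -2.80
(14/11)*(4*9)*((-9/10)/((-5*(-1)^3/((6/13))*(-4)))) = 3402/3575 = 0.95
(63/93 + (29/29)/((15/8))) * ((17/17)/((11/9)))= 1689/1705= 0.99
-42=-42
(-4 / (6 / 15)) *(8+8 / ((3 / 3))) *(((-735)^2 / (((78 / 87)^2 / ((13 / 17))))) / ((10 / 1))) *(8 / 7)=-2076933600 / 221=-9397889.59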